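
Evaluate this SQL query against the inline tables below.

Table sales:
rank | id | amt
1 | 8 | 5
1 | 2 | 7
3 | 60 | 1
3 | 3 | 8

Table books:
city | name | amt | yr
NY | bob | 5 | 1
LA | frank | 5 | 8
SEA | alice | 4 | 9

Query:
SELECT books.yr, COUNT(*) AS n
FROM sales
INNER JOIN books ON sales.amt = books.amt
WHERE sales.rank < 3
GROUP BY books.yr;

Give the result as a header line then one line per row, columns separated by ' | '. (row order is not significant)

== RESULT ==
books.yr | n
1 | 1
8 | 1

Derivation:
After JOIN books (2 rows):
sales.rank | sales.id | sales.amt | books.city | books.name | books.amt | books.yr
1 | 8 | 5 | NY | bob | 5 | 1
1 | 8 | 5 | LA | frank | 5 | 8
After WHERE (2 rows):
sales.rank | sales.id | sales.amt | books.city | books.name | books.amt | books.yr
1 | 8 | 5 | NY | bob | 5 | 1
1 | 8 | 5 | LA | frank | 5 | 8
After GROUP BY (2 rows):
books.yr | n
1 | 1
8 | 1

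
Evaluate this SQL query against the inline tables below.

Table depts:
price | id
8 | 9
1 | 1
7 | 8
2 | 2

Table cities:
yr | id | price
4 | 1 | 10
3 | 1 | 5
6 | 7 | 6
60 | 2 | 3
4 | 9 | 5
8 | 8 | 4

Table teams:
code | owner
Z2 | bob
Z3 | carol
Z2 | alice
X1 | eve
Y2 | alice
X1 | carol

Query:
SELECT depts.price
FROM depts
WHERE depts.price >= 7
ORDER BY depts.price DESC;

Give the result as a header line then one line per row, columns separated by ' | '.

== RESULT ==
depts.price
8
7

Derivation:
After WHERE (2 rows):
depts.price | depts.id
8 | 9
7 | 8
After SELECT (2 rows):
depts.price
8
7
After ORDER BY (2 rows):
depts.price
8
7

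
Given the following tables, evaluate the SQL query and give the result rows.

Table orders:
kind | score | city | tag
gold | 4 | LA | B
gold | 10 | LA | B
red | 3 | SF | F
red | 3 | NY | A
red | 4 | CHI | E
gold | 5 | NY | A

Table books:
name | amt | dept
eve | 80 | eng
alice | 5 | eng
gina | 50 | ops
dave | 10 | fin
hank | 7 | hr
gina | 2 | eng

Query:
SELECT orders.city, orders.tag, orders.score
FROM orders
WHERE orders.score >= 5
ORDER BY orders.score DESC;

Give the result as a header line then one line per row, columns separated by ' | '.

After WHERE (2 rows):
orders.kind | orders.score | orders.city | orders.tag
gold | 10 | LA | B
gold | 5 | NY | A
After SELECT (2 rows):
orders.city | orders.tag | orders.score
LA | B | 10
NY | A | 5
After ORDER BY (2 rows):
orders.city | orders.tag | orders.score
LA | B | 10
NY | A | 5

== RESULT ==
orders.city | orders.tag | orders.score
LA | B | 10
NY | A | 5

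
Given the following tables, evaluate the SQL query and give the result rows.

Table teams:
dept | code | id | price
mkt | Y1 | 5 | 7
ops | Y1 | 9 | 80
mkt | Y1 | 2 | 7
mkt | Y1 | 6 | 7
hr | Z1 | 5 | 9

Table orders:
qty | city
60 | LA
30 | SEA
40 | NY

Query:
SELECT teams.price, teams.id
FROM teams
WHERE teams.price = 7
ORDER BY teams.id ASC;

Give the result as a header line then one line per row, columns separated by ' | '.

After WHERE (3 rows):
teams.dept | teams.code | teams.id | teams.price
mkt | Y1 | 5 | 7
mkt | Y1 | 2 | 7
mkt | Y1 | 6 | 7
After SELECT (3 rows):
teams.price | teams.id
7 | 5
7 | 2
7 | 6
After ORDER BY (3 rows):
teams.price | teams.id
7 | 2
7 | 5
7 | 6

== RESULT ==
teams.price | teams.id
7 | 2
7 | 5
7 | 6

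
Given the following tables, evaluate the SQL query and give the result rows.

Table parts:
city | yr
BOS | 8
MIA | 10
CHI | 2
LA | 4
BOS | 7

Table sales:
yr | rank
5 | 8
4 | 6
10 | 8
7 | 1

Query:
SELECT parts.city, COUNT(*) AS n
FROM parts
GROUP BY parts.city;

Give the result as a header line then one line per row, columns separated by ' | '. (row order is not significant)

After GROUP BY (4 rows):
parts.city | n
BOS | 2
MIA | 1
CHI | 1
LA | 1

== RESULT ==
parts.city | n
BOS | 2
MIA | 1
CHI | 1
LA | 1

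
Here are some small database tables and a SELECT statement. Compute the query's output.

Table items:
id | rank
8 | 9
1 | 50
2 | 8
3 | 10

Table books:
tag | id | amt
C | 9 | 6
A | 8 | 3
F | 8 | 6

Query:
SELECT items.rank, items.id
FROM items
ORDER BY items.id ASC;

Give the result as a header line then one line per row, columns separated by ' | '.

After SELECT (4 rows):
items.rank | items.id
9 | 8
50 | 1
8 | 2
10 | 3
After ORDER BY (4 rows):
items.rank | items.id
50 | 1
8 | 2
10 | 3
9 | 8

== RESULT ==
items.rank | items.id
50 | 1
8 | 2
10 | 3
9 | 8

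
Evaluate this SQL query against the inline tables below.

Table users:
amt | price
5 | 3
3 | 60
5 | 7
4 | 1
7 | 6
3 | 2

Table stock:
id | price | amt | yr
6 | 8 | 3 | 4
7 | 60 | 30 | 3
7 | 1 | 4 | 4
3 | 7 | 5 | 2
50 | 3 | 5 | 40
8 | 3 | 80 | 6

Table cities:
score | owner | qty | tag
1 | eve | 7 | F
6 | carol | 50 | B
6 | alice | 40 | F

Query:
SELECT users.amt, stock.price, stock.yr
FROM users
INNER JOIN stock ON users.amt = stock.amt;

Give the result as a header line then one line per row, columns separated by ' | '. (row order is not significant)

After JOIN stock (7 rows):
users.amt | users.price | stock.id | stock.price | stock.amt | stock.yr
5 | 3 | 3 | 7 | 5 | 2
5 | 3 | 50 | 3 | 5 | 40
3 | 60 | 6 | 8 | 3 | 4
5 | 7 | 3 | 7 | 5 | 2
5 | 7 | 50 | 3 | 5 | 40
4 | 1 | 7 | 1 | 4 | 4
3 | 2 | 6 | 8 | 3 | 4
After SELECT (7 rows):
users.amt | stock.price | stock.yr
5 | 7 | 2
5 | 3 | 40
3 | 8 | 4
5 | 7 | 2
5 | 3 | 40
4 | 1 | 4
3 | 8 | 4

== RESULT ==
users.amt | stock.price | stock.yr
5 | 7 | 2
5 | 3 | 40
3 | 8 | 4
5 | 7 | 2
5 | 3 | 40
4 | 1 | 4
3 | 8 | 4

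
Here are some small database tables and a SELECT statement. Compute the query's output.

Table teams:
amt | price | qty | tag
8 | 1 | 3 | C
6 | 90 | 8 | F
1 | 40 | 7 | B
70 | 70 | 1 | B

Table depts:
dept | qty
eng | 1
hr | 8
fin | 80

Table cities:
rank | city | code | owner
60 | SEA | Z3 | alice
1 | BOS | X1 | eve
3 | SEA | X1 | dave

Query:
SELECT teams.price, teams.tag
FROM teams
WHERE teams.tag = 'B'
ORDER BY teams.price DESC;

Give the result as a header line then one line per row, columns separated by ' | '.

After WHERE (2 rows):
teams.amt | teams.price | teams.qty | teams.tag
1 | 40 | 7 | B
70 | 70 | 1 | B
After SELECT (2 rows):
teams.price | teams.tag
40 | B
70 | B
After ORDER BY (2 rows):
teams.price | teams.tag
70 | B
40 | B

== RESULT ==
teams.price | teams.tag
70 | B
40 | B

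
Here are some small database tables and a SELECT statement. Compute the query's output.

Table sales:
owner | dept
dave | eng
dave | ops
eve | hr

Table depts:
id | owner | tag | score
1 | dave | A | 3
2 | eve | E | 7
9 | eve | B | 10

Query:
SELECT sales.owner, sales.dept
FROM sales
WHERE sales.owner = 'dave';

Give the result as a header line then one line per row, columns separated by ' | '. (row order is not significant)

== RESULT ==
sales.owner | sales.dept
dave | eng
dave | ops

Derivation:
After WHERE (2 rows):
sales.owner | sales.dept
dave | eng
dave | ops
After SELECT (2 rows):
sales.owner | sales.dept
dave | eng
dave | ops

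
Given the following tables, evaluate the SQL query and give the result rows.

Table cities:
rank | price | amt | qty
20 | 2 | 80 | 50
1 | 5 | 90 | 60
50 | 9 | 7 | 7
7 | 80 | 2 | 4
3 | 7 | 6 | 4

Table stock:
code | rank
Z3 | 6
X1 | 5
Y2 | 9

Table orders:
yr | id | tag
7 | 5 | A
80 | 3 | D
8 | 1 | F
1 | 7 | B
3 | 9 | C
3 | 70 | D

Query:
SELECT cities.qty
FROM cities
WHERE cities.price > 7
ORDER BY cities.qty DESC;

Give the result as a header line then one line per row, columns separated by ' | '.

After WHERE (2 rows):
cities.rank | cities.price | cities.amt | cities.qty
50 | 9 | 7 | 7
7 | 80 | 2 | 4
After SELECT (2 rows):
cities.qty
7
4
After ORDER BY (2 rows):
cities.qty
7
4

== RESULT ==
cities.qty
7
4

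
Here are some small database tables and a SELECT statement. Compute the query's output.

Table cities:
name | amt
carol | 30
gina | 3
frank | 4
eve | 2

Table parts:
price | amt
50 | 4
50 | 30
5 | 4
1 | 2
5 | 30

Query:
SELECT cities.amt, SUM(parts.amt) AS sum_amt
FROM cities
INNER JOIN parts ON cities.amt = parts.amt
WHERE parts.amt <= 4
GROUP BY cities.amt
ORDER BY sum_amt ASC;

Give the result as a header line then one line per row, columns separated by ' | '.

== RESULT ==
cities.amt | sum_amt
2 | 2
4 | 8

Derivation:
After JOIN parts (5 rows):
cities.name | cities.amt | parts.price | parts.amt
carol | 30 | 50 | 30
carol | 30 | 5 | 30
frank | 4 | 50 | 4
frank | 4 | 5 | 4
eve | 2 | 1 | 2
After WHERE (3 rows):
cities.name | cities.amt | parts.price | parts.amt
frank | 4 | 50 | 4
frank | 4 | 5 | 4
eve | 2 | 1 | 2
After GROUP BY (2 rows):
cities.amt | sum_amt
4 | 8
2 | 2
After ORDER BY (2 rows):
cities.amt | sum_amt
2 | 2
4 | 8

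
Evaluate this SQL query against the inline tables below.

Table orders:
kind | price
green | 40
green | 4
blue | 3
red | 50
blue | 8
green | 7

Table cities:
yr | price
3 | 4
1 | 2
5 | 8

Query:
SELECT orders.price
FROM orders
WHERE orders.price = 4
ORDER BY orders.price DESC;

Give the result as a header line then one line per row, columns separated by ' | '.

After WHERE (1 rows):
orders.kind | orders.price
green | 4
After SELECT (1 rows):
orders.price
4
After ORDER BY (1 rows):
orders.price
4

== RESULT ==
orders.price
4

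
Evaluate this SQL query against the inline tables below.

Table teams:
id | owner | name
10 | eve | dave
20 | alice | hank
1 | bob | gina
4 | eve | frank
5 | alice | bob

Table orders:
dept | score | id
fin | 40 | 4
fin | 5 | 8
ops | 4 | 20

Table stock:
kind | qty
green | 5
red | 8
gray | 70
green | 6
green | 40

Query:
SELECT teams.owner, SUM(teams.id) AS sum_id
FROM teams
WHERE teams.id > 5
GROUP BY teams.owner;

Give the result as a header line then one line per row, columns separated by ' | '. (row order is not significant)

== RESULT ==
teams.owner | sum_id
eve | 10
alice | 20

Derivation:
After WHERE (2 rows):
teams.id | teams.owner | teams.name
10 | eve | dave
20 | alice | hank
After GROUP BY (2 rows):
teams.owner | sum_id
eve | 10
alice | 20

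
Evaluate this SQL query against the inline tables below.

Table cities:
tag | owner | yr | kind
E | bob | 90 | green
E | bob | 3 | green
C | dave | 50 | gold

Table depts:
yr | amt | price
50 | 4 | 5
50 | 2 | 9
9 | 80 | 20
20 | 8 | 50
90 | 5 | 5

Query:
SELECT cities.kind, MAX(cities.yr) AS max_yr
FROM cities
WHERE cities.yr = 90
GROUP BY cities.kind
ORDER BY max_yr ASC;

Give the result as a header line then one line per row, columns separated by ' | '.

== RESULT ==
cities.kind | max_yr
green | 90

Derivation:
After WHERE (1 rows):
cities.tag | cities.owner | cities.yr | cities.kind
E | bob | 90 | green
After GROUP BY (1 rows):
cities.kind | max_yr
green | 90
After ORDER BY (1 rows):
cities.kind | max_yr
green | 90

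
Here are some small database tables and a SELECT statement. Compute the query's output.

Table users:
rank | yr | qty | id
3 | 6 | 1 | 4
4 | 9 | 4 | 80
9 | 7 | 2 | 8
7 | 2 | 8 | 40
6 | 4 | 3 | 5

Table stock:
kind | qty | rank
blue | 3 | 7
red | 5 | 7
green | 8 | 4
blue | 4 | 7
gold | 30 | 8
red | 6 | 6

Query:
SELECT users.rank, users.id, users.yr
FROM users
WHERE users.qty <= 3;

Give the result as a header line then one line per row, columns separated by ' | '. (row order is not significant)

== RESULT ==
users.rank | users.id | users.yr
3 | 4 | 6
9 | 8 | 7
6 | 5 | 4

Derivation:
After WHERE (3 rows):
users.rank | users.yr | users.qty | users.id
3 | 6 | 1 | 4
9 | 7 | 2 | 8
6 | 4 | 3 | 5
After SELECT (3 rows):
users.rank | users.id | users.yr
3 | 4 | 6
9 | 8 | 7
6 | 5 | 4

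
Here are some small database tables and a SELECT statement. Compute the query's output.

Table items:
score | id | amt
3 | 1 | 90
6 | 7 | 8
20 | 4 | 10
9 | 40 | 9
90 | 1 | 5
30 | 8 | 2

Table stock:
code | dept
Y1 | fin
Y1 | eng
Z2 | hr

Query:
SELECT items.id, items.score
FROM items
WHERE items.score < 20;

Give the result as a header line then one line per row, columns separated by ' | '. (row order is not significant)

== RESULT ==
items.id | items.score
1 | 3
7 | 6
40 | 9

Derivation:
After WHERE (3 rows):
items.score | items.id | items.amt
3 | 1 | 90
6 | 7 | 8
9 | 40 | 9
After SELECT (3 rows):
items.id | items.score
1 | 3
7 | 6
40 | 9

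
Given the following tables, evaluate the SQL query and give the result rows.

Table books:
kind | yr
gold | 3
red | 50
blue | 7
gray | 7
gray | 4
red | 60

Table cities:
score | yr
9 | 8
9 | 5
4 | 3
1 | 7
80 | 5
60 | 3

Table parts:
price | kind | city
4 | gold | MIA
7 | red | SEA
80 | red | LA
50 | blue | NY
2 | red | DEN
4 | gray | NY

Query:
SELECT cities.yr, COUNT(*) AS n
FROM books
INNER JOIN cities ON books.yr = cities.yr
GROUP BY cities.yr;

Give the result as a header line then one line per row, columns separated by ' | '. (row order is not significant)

== RESULT ==
cities.yr | n
3 | 2
7 | 2

Derivation:
After JOIN cities (4 rows):
books.kind | books.yr | cities.score | cities.yr
gold | 3 | 4 | 3
gold | 3 | 60 | 3
blue | 7 | 1 | 7
gray | 7 | 1 | 7
After GROUP BY (2 rows):
cities.yr | n
3 | 2
7 | 2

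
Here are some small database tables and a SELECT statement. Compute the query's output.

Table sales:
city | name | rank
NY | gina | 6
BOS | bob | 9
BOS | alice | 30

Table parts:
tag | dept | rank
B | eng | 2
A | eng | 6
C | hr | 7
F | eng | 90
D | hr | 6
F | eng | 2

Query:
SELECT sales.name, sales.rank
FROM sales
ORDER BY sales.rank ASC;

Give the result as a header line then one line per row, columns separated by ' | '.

After SELECT (3 rows):
sales.name | sales.rank
gina | 6
bob | 9
alice | 30
After ORDER BY (3 rows):
sales.name | sales.rank
gina | 6
bob | 9
alice | 30

== RESULT ==
sales.name | sales.rank
gina | 6
bob | 9
alice | 30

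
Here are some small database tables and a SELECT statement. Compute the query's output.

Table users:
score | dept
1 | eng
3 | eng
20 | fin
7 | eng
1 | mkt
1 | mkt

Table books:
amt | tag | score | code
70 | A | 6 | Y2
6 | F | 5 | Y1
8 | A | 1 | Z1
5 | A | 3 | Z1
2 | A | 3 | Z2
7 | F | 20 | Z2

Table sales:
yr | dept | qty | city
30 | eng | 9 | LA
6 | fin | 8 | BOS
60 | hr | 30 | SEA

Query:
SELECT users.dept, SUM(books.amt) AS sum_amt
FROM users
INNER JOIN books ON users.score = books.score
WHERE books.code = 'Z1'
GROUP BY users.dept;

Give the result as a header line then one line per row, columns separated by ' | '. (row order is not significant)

After JOIN books (6 rows):
users.score | users.dept | books.amt | books.tag | books.score | books.code
1 | eng | 8 | A | 1 | Z1
3 | eng | 5 | A | 3 | Z1
3 | eng | 2 | A | 3 | Z2
20 | fin | 7 | F | 20 | Z2
1 | mkt | 8 | A | 1 | Z1
1 | mkt | 8 | A | 1 | Z1
After WHERE (4 rows):
users.score | users.dept | books.amt | books.tag | books.score | books.code
1 | eng | 8 | A | 1 | Z1
3 | eng | 5 | A | 3 | Z1
1 | mkt | 8 | A | 1 | Z1
1 | mkt | 8 | A | 1 | Z1
After GROUP BY (2 rows):
users.dept | sum_amt
eng | 13
mkt | 16

== RESULT ==
users.dept | sum_amt
eng | 13
mkt | 16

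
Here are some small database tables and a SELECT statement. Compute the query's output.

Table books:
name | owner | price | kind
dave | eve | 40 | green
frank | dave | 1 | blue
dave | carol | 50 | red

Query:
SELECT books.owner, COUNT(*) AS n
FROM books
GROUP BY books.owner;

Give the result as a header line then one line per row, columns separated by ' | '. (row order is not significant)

== RESULT ==
books.owner | n
eve | 1
dave | 1
carol | 1

Derivation:
After GROUP BY (3 rows):
books.owner | n
eve | 1
dave | 1
carol | 1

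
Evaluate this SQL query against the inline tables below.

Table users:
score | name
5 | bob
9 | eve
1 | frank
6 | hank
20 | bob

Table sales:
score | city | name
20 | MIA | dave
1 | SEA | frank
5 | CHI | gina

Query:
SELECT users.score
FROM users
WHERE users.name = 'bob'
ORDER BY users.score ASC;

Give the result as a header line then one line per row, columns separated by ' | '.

== RESULT ==
users.score
5
20

Derivation:
After WHERE (2 rows):
users.score | users.name
5 | bob
20 | bob
After SELECT (2 rows):
users.score
5
20
After ORDER BY (2 rows):
users.score
5
20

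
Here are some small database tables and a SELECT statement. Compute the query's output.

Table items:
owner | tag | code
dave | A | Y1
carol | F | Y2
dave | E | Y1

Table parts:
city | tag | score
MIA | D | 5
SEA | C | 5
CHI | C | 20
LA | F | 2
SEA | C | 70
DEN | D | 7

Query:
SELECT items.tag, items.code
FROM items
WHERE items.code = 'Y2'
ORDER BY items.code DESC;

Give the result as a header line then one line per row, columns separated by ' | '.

== RESULT ==
items.tag | items.code
F | Y2

Derivation:
After WHERE (1 rows):
items.owner | items.tag | items.code
carol | F | Y2
After SELECT (1 rows):
items.tag | items.code
F | Y2
After ORDER BY (1 rows):
items.tag | items.code
F | Y2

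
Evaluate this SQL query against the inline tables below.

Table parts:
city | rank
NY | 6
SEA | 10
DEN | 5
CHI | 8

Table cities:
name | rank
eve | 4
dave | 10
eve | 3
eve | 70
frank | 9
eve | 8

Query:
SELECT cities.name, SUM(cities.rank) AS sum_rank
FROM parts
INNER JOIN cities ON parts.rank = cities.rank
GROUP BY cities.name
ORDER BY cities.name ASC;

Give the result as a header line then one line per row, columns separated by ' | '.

After JOIN cities (2 rows):
parts.city | parts.rank | cities.name | cities.rank
SEA | 10 | dave | 10
CHI | 8 | eve | 8
After GROUP BY (2 rows):
cities.name | sum_rank
dave | 10
eve | 8
After ORDER BY (2 rows):
cities.name | sum_rank
dave | 10
eve | 8

== RESULT ==
cities.name | sum_rank
dave | 10
eve | 8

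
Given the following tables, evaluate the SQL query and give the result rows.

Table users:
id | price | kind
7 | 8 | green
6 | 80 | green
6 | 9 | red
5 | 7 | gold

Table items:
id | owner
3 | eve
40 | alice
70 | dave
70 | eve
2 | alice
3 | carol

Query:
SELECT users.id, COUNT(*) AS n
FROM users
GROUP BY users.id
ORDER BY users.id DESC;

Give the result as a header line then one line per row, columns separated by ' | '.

After GROUP BY (3 rows):
users.id | n
7 | 1
6 | 2
5 | 1
After ORDER BY (3 rows):
users.id | n
7 | 1
6 | 2
5 | 1

== RESULT ==
users.id | n
7 | 1
6 | 2
5 | 1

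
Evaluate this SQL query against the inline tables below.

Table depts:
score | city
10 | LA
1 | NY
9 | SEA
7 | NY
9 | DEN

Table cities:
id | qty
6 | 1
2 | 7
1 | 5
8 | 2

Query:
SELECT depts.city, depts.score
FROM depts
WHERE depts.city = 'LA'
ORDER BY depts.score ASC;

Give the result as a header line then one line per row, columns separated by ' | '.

== RESULT ==
depts.city | depts.score
LA | 10

Derivation:
After WHERE (1 rows):
depts.score | depts.city
10 | LA
After SELECT (1 rows):
depts.city | depts.score
LA | 10
After ORDER BY (1 rows):
depts.city | depts.score
LA | 10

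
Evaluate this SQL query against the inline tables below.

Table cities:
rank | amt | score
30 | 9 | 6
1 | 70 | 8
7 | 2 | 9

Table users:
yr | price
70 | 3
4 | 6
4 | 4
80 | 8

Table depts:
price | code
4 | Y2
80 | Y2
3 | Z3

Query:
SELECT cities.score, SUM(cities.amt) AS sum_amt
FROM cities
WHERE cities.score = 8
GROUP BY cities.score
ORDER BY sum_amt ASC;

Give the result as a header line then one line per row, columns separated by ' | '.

== RESULT ==
cities.score | sum_amt
8 | 70

Derivation:
After WHERE (1 rows):
cities.rank | cities.amt | cities.score
1 | 70 | 8
After GROUP BY (1 rows):
cities.score | sum_amt
8 | 70
After ORDER BY (1 rows):
cities.score | sum_amt
8 | 70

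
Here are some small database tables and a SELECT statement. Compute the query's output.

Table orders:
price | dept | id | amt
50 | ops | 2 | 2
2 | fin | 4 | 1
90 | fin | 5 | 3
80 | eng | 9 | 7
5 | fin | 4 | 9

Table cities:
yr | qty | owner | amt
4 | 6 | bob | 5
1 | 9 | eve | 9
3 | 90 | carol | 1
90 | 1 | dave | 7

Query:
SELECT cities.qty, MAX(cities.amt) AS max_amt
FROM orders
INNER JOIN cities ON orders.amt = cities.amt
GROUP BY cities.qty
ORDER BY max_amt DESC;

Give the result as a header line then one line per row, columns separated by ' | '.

== RESULT ==
cities.qty | max_amt
9 | 9
1 | 7
90 | 1

Derivation:
After JOIN cities (3 rows):
orders.price | orders.dept | orders.id | orders.amt | cities.yr | cities.qty | cities.owner | cities.amt
2 | fin | 4 | 1 | 3 | 90 | carol | 1
80 | eng | 9 | 7 | 90 | 1 | dave | 7
5 | fin | 4 | 9 | 1 | 9 | eve | 9
After GROUP BY (3 rows):
cities.qty | max_amt
90 | 1
1 | 7
9 | 9
After ORDER BY (3 rows):
cities.qty | max_amt
9 | 9
1 | 7
90 | 1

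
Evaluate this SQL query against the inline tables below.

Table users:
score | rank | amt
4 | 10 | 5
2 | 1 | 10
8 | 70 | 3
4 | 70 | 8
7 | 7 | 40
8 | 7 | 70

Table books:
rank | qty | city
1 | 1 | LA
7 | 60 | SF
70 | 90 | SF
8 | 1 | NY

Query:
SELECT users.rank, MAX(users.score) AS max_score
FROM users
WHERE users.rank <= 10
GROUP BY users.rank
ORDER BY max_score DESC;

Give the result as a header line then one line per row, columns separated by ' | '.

== RESULT ==
users.rank | max_score
7 | 8
10 | 4
1 | 2

Derivation:
After WHERE (4 rows):
users.score | users.rank | users.amt
4 | 10 | 5
2 | 1 | 10
7 | 7 | 40
8 | 7 | 70
After GROUP BY (3 rows):
users.rank | max_score
10 | 4
1 | 2
7 | 8
After ORDER BY (3 rows):
users.rank | max_score
7 | 8
10 | 4
1 | 2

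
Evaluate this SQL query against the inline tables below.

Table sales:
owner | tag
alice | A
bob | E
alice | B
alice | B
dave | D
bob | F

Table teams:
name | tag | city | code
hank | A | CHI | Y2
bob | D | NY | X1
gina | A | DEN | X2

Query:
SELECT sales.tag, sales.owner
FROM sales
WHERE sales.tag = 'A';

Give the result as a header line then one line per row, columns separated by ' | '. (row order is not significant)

After WHERE (1 rows):
sales.owner | sales.tag
alice | A
After SELECT (1 rows):
sales.tag | sales.owner
A | alice

== RESULT ==
sales.tag | sales.owner
A | alice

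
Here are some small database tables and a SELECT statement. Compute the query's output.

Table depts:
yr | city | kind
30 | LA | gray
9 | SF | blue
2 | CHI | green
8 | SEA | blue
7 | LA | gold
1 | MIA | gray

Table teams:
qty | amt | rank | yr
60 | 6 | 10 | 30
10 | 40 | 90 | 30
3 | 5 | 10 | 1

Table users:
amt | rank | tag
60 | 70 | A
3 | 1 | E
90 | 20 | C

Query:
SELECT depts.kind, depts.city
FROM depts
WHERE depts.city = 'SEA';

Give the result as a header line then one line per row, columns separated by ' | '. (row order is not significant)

After WHERE (1 rows):
depts.yr | depts.city | depts.kind
8 | SEA | blue
After SELECT (1 rows):
depts.kind | depts.city
blue | SEA

== RESULT ==
depts.kind | depts.city
blue | SEA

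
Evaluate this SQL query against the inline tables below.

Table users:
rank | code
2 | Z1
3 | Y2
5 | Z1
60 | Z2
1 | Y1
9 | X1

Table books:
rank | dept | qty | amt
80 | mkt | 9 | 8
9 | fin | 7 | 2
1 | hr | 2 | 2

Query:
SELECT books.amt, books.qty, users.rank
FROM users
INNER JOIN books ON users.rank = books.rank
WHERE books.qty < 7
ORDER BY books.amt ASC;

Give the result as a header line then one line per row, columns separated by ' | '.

== RESULT ==
books.amt | books.qty | users.rank
2 | 2 | 1

Derivation:
After JOIN books (2 rows):
users.rank | users.code | books.rank | books.dept | books.qty | books.amt
1 | Y1 | 1 | hr | 2 | 2
9 | X1 | 9 | fin | 7 | 2
After WHERE (1 rows):
users.rank | users.code | books.rank | books.dept | books.qty | books.amt
1 | Y1 | 1 | hr | 2 | 2
After SELECT (1 rows):
books.amt | books.qty | users.rank
2 | 2 | 1
After ORDER BY (1 rows):
books.amt | books.qty | users.rank
2 | 2 | 1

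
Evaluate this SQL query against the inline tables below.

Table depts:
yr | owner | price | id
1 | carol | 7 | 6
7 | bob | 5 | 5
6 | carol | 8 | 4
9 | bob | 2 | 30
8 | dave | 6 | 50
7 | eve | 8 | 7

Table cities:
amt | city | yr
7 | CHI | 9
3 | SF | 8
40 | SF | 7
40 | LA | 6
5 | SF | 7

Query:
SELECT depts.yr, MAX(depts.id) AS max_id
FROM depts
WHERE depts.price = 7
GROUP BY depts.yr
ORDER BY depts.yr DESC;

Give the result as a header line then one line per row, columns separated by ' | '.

== RESULT ==
depts.yr | max_id
1 | 6

Derivation:
After WHERE (1 rows):
depts.yr | depts.owner | depts.price | depts.id
1 | carol | 7 | 6
After GROUP BY (1 rows):
depts.yr | max_id
1 | 6
After ORDER BY (1 rows):
depts.yr | max_id
1 | 6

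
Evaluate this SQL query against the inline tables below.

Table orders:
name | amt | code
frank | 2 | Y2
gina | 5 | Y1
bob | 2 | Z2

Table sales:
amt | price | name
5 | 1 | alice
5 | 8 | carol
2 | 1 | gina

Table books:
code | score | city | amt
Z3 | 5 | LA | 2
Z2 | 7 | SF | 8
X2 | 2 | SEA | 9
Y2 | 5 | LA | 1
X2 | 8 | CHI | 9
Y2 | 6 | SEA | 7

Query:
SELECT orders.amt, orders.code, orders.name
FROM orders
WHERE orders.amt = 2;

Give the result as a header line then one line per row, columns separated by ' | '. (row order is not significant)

After WHERE (2 rows):
orders.name | orders.amt | orders.code
frank | 2 | Y2
bob | 2 | Z2
After SELECT (2 rows):
orders.amt | orders.code | orders.name
2 | Y2 | frank
2 | Z2 | bob

== RESULT ==
orders.amt | orders.code | orders.name
2 | Y2 | frank
2 | Z2 | bob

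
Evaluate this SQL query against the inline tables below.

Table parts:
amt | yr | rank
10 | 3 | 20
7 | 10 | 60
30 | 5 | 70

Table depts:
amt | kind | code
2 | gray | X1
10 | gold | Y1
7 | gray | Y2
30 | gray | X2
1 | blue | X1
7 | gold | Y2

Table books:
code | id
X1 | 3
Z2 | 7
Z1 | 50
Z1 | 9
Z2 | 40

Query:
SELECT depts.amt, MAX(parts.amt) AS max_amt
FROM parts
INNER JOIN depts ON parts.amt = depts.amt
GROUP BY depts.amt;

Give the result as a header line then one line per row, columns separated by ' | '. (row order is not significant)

== RESULT ==
depts.amt | max_amt
10 | 10
7 | 7
30 | 30

Derivation:
After JOIN depts (4 rows):
parts.amt | parts.yr | parts.rank | depts.amt | depts.kind | depts.code
10 | 3 | 20 | 10 | gold | Y1
7 | 10 | 60 | 7 | gray | Y2
7 | 10 | 60 | 7 | gold | Y2
30 | 5 | 70 | 30 | gray | X2
After GROUP BY (3 rows):
depts.amt | max_amt
10 | 10
7 | 7
30 | 30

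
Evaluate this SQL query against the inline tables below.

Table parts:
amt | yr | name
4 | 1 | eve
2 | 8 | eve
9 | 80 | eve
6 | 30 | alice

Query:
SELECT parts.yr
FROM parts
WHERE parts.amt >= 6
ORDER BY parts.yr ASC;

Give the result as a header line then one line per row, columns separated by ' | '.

== RESULT ==
parts.yr
30
80

Derivation:
After WHERE (2 rows):
parts.amt | parts.yr | parts.name
9 | 80 | eve
6 | 30 | alice
After SELECT (2 rows):
parts.yr
80
30
After ORDER BY (2 rows):
parts.yr
30
80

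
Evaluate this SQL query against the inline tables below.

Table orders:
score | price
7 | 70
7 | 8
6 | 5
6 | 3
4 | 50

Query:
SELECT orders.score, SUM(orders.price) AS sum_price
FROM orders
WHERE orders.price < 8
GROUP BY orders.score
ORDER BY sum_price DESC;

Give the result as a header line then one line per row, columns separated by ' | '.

After WHERE (2 rows):
orders.score | orders.price
6 | 5
6 | 3
After GROUP BY (1 rows):
orders.score | sum_price
6 | 8
After ORDER BY (1 rows):
orders.score | sum_price
6 | 8

== RESULT ==
orders.score | sum_price
6 | 8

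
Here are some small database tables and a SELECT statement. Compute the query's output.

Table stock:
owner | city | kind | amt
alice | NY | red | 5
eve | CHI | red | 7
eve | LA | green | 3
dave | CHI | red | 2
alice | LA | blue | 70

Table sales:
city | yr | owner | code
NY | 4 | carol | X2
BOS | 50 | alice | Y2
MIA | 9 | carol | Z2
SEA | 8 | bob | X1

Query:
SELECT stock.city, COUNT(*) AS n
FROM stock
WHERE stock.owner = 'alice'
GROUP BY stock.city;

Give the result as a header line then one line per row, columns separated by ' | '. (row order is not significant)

== RESULT ==
stock.city | n
NY | 1
LA | 1

Derivation:
After WHERE (2 rows):
stock.owner | stock.city | stock.kind | stock.amt
alice | NY | red | 5
alice | LA | blue | 70
After GROUP BY (2 rows):
stock.city | n
NY | 1
LA | 1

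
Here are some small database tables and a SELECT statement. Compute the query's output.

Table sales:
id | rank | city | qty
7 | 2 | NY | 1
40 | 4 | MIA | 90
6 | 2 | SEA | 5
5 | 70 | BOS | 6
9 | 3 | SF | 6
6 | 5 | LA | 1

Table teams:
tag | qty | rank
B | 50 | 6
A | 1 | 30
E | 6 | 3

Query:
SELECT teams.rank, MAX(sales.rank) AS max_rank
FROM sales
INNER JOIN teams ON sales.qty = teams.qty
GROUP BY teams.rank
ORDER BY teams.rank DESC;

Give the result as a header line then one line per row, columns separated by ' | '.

After JOIN teams (4 rows):
sales.id | sales.rank | sales.city | sales.qty | teams.tag | teams.qty | teams.rank
7 | 2 | NY | 1 | A | 1 | 30
5 | 70 | BOS | 6 | E | 6 | 3
9 | 3 | SF | 6 | E | 6 | 3
6 | 5 | LA | 1 | A | 1 | 30
After GROUP BY (2 rows):
teams.rank | max_rank
30 | 5
3 | 70
After ORDER BY (2 rows):
teams.rank | max_rank
30 | 5
3 | 70

== RESULT ==
teams.rank | max_rank
30 | 5
3 | 70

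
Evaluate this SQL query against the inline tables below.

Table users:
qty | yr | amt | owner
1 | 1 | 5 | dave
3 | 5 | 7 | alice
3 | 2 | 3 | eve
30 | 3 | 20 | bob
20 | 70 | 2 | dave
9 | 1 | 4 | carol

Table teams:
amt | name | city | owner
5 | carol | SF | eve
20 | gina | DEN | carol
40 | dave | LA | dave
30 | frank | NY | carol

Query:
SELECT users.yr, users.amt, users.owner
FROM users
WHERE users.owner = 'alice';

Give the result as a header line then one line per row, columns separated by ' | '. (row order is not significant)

== RESULT ==
users.yr | users.amt | users.owner
5 | 7 | alice

Derivation:
After WHERE (1 rows):
users.qty | users.yr | users.amt | users.owner
3 | 5 | 7 | alice
After SELECT (1 rows):
users.yr | users.amt | users.owner
5 | 7 | alice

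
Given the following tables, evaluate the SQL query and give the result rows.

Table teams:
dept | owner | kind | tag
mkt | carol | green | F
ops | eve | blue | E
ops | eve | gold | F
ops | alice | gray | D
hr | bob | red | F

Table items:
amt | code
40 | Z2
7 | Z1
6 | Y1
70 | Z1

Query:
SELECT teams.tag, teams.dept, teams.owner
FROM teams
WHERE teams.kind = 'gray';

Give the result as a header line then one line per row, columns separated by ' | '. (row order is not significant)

== RESULT ==
teams.tag | teams.dept | teams.owner
D | ops | alice

Derivation:
After WHERE (1 rows):
teams.dept | teams.owner | teams.kind | teams.tag
ops | alice | gray | D
After SELECT (1 rows):
teams.tag | teams.dept | teams.owner
D | ops | alice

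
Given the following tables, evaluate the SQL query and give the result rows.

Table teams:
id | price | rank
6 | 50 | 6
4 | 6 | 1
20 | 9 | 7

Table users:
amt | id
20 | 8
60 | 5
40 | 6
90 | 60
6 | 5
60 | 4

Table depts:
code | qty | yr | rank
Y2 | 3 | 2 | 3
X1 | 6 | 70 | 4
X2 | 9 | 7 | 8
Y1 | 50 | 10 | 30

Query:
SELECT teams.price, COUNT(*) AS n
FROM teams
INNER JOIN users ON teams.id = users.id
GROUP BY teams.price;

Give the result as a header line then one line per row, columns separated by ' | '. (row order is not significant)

After JOIN users (2 rows):
teams.id | teams.price | teams.rank | users.amt | users.id
6 | 50 | 6 | 40 | 6
4 | 6 | 1 | 60 | 4
After GROUP BY (2 rows):
teams.price | n
50 | 1
6 | 1

== RESULT ==
teams.price | n
50 | 1
6 | 1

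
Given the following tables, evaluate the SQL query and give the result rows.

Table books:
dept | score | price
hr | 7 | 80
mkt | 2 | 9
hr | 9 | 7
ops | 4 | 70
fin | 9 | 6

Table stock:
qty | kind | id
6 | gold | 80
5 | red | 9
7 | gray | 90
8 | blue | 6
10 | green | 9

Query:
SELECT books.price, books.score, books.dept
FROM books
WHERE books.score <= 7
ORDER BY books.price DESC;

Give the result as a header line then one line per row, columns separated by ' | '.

== RESULT ==
books.price | books.score | books.dept
80 | 7 | hr
70 | 4 | ops
9 | 2 | mkt

Derivation:
After WHERE (3 rows):
books.dept | books.score | books.price
hr | 7 | 80
mkt | 2 | 9
ops | 4 | 70
After SELECT (3 rows):
books.price | books.score | books.dept
80 | 7 | hr
9 | 2 | mkt
70 | 4 | ops
After ORDER BY (3 rows):
books.price | books.score | books.dept
80 | 7 | hr
70 | 4 | ops
9 | 2 | mkt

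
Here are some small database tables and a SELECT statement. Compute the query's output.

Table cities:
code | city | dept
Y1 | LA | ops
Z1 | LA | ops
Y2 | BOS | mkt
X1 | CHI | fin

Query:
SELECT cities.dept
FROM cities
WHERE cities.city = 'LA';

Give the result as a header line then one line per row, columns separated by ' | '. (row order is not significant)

== RESULT ==
cities.dept
ops
ops

Derivation:
After WHERE (2 rows):
cities.code | cities.city | cities.dept
Y1 | LA | ops
Z1 | LA | ops
After SELECT (2 rows):
cities.dept
ops
ops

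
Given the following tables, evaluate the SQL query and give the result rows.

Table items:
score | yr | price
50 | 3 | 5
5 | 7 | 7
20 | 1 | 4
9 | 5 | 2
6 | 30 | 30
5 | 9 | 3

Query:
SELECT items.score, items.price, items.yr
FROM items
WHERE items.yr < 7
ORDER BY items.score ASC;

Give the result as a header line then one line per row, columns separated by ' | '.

After WHERE (3 rows):
items.score | items.yr | items.price
50 | 3 | 5
20 | 1 | 4
9 | 5 | 2
After SELECT (3 rows):
items.score | items.price | items.yr
50 | 5 | 3
20 | 4 | 1
9 | 2 | 5
After ORDER BY (3 rows):
items.score | items.price | items.yr
9 | 2 | 5
20 | 4 | 1
50 | 5 | 3

== RESULT ==
items.score | items.price | items.yr
9 | 2 | 5
20 | 4 | 1
50 | 5 | 3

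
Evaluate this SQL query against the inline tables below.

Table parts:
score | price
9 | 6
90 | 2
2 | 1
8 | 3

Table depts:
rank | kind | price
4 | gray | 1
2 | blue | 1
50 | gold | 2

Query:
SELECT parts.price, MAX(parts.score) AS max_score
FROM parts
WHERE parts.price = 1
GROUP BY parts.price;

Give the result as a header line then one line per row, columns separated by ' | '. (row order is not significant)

== RESULT ==
parts.price | max_score
1 | 2

Derivation:
After WHERE (1 rows):
parts.score | parts.price
2 | 1
After GROUP BY (1 rows):
parts.price | max_score
1 | 2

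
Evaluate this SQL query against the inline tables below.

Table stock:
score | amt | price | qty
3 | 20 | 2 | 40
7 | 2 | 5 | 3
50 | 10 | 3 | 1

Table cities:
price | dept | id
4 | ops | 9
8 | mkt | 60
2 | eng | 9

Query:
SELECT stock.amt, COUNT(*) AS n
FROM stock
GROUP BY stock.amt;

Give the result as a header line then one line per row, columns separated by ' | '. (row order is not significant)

== RESULT ==
stock.amt | n
20 | 1
2 | 1
10 | 1

Derivation:
After GROUP BY (3 rows):
stock.amt | n
20 | 1
2 | 1
10 | 1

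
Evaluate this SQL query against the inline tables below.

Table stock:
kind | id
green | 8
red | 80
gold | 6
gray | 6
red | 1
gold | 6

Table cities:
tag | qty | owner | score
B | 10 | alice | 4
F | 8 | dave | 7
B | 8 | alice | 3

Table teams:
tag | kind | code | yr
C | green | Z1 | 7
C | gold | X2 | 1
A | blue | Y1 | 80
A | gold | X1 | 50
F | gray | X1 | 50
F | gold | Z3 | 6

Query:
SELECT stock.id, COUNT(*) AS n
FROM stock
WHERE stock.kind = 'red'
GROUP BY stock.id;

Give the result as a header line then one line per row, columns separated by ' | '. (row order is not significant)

== RESULT ==
stock.id | n
80 | 1
1 | 1

Derivation:
After WHERE (2 rows):
stock.kind | stock.id
red | 80
red | 1
After GROUP BY (2 rows):
stock.id | n
80 | 1
1 | 1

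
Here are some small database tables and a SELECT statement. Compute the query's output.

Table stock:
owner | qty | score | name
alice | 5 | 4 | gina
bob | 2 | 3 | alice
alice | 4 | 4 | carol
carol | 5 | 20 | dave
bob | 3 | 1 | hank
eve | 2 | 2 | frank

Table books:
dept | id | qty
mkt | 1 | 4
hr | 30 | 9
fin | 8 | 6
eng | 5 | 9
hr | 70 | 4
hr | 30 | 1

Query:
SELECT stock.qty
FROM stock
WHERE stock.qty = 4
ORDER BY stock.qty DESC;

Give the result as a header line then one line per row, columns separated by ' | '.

== RESULT ==
stock.qty
4

Derivation:
After WHERE (1 rows):
stock.owner | stock.qty | stock.score | stock.name
alice | 4 | 4 | carol
After SELECT (1 rows):
stock.qty
4
After ORDER BY (1 rows):
stock.qty
4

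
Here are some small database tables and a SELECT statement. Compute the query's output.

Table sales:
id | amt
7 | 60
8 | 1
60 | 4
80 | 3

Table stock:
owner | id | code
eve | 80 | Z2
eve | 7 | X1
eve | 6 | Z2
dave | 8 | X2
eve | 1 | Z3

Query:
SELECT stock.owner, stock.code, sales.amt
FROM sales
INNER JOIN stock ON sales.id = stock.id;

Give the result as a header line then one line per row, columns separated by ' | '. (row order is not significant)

== RESULT ==
stock.owner | stock.code | sales.amt
eve | X1 | 60
dave | X2 | 1
eve | Z2 | 3

Derivation:
After JOIN stock (3 rows):
sales.id | sales.amt | stock.owner | stock.id | stock.code
7 | 60 | eve | 7 | X1
8 | 1 | dave | 8 | X2
80 | 3 | eve | 80 | Z2
After SELECT (3 rows):
stock.owner | stock.code | sales.amt
eve | X1 | 60
dave | X2 | 1
eve | Z2 | 3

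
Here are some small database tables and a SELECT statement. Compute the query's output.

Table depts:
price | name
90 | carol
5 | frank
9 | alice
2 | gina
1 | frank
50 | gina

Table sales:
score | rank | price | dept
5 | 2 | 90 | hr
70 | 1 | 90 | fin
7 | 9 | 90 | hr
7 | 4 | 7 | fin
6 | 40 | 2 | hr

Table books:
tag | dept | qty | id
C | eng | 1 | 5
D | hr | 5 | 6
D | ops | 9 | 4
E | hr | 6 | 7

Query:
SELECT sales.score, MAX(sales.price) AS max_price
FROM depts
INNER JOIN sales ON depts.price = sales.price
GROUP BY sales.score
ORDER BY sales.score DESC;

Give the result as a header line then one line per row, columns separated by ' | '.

== RESULT ==
sales.score | max_price
70 | 90
7 | 90
6 | 2
5 | 90

Derivation:
After JOIN sales (4 rows):
depts.price | depts.name | sales.score | sales.rank | sales.price | sales.dept
90 | carol | 5 | 2 | 90 | hr
90 | carol | 70 | 1 | 90 | fin
90 | carol | 7 | 9 | 90 | hr
2 | gina | 6 | 40 | 2 | hr
After GROUP BY (4 rows):
sales.score | max_price
5 | 90
70 | 90
7 | 90
6 | 2
After ORDER BY (4 rows):
sales.score | max_price
70 | 90
7 | 90
6 | 2
5 | 90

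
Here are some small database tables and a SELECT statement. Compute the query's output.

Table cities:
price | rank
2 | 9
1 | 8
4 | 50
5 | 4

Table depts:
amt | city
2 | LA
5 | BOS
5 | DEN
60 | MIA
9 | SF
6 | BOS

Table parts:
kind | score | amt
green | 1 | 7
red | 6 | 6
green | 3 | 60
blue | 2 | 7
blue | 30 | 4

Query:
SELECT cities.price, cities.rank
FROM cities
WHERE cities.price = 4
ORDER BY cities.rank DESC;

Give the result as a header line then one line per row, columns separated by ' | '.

After WHERE (1 rows):
cities.price | cities.rank
4 | 50
After SELECT (1 rows):
cities.price | cities.rank
4 | 50
After ORDER BY (1 rows):
cities.price | cities.rank
4 | 50

== RESULT ==
cities.price | cities.rank
4 | 50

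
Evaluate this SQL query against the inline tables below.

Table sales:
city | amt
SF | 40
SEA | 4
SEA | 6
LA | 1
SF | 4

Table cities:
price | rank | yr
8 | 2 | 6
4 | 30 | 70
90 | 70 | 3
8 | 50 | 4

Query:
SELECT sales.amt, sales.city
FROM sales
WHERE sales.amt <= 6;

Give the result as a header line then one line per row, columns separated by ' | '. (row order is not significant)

After WHERE (4 rows):
sales.city | sales.amt
SEA | 4
SEA | 6
LA | 1
SF | 4
After SELECT (4 rows):
sales.amt | sales.city
4 | SEA
6 | SEA
1 | LA
4 | SF

== RESULT ==
sales.amt | sales.city
4 | SEA
6 | SEA
1 | LA
4 | SF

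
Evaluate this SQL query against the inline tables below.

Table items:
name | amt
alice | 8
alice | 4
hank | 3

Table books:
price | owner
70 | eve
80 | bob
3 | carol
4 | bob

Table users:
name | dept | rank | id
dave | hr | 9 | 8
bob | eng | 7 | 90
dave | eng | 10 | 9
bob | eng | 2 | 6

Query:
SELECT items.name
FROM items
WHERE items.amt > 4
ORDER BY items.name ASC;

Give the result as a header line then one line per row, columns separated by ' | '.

After WHERE (1 rows):
items.name | items.amt
alice | 8
After SELECT (1 rows):
items.name
alice
After ORDER BY (1 rows):
items.name
alice

== RESULT ==
items.name
alice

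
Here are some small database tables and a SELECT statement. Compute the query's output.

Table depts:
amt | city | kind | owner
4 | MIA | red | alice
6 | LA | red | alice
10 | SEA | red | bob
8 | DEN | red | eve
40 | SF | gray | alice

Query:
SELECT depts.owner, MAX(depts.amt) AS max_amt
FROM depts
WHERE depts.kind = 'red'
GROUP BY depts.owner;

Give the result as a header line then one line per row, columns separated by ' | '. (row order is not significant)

After WHERE (4 rows):
depts.amt | depts.city | depts.kind | depts.owner
4 | MIA | red | alice
6 | LA | red | alice
10 | SEA | red | bob
8 | DEN | red | eve
After GROUP BY (3 rows):
depts.owner | max_amt
alice | 6
bob | 10
eve | 8

== RESULT ==
depts.owner | max_amt
alice | 6
bob | 10
eve | 8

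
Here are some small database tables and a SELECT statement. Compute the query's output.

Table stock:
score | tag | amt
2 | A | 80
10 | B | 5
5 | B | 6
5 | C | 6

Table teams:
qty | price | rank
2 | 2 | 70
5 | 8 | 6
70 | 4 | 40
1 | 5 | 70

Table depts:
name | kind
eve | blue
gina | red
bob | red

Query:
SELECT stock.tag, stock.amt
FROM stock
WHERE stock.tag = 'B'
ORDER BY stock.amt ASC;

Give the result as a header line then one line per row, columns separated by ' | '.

== RESULT ==
stock.tag | stock.amt
B | 5
B | 6

Derivation:
After WHERE (2 rows):
stock.score | stock.tag | stock.amt
10 | B | 5
5 | B | 6
After SELECT (2 rows):
stock.tag | stock.amt
B | 5
B | 6
After ORDER BY (2 rows):
stock.tag | stock.amt
B | 5
B | 6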